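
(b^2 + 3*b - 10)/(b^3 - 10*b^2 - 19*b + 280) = (b - 2)/(b^2 - 15*b + 56)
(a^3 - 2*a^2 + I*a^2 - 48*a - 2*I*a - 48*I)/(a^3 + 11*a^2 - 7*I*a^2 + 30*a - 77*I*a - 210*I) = (a^2 + a*(-8 + I) - 8*I)/(a^2 + a*(5 - 7*I) - 35*I)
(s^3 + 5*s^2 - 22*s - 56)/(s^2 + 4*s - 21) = (s^2 - 2*s - 8)/(s - 3)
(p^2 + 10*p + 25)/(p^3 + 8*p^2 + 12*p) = (p^2 + 10*p + 25)/(p*(p^2 + 8*p + 12))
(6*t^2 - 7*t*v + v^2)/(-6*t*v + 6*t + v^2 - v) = (-t + v)/(v - 1)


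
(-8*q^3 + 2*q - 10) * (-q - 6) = 8*q^4 + 48*q^3 - 2*q^2 - 2*q + 60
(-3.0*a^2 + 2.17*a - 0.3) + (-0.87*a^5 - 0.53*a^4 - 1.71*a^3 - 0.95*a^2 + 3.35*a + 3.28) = -0.87*a^5 - 0.53*a^4 - 1.71*a^3 - 3.95*a^2 + 5.52*a + 2.98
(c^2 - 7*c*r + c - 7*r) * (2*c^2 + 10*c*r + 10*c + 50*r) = 2*c^4 - 4*c^3*r + 12*c^3 - 70*c^2*r^2 - 24*c^2*r + 10*c^2 - 420*c*r^2 - 20*c*r - 350*r^2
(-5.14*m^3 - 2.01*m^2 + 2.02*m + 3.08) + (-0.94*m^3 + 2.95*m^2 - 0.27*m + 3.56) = -6.08*m^3 + 0.94*m^2 + 1.75*m + 6.64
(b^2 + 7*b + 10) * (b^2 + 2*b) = b^4 + 9*b^3 + 24*b^2 + 20*b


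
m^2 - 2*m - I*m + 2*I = (m - 2)*(m - I)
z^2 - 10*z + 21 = (z - 7)*(z - 3)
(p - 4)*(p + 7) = p^2 + 3*p - 28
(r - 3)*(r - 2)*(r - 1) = r^3 - 6*r^2 + 11*r - 6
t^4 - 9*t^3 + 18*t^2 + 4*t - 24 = (t - 6)*(t - 2)^2*(t + 1)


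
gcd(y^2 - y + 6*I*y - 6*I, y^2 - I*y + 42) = y + 6*I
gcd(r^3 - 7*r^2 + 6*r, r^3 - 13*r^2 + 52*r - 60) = r - 6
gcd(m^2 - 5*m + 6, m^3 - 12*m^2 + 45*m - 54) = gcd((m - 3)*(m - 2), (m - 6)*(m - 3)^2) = m - 3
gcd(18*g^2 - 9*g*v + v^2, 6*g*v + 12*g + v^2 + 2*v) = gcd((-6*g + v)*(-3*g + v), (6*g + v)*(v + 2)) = 1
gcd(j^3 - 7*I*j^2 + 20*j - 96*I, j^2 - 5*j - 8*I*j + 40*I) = j - 8*I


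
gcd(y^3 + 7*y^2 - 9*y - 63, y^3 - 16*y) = 1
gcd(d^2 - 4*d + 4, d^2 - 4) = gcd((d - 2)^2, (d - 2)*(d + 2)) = d - 2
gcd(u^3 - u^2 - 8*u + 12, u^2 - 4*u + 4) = u^2 - 4*u + 4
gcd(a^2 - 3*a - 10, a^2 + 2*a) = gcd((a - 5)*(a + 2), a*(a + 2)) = a + 2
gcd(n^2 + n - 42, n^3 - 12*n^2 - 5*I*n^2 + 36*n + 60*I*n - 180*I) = n - 6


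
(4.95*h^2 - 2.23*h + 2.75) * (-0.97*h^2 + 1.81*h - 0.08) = -4.8015*h^4 + 11.1226*h^3 - 7.0998*h^2 + 5.1559*h - 0.22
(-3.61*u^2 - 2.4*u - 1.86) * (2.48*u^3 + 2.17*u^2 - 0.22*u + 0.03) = -8.9528*u^5 - 13.7857*u^4 - 9.0266*u^3 - 3.6165*u^2 + 0.3372*u - 0.0558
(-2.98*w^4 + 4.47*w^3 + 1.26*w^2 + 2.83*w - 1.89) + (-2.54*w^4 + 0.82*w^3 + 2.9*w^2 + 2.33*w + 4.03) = -5.52*w^4 + 5.29*w^3 + 4.16*w^2 + 5.16*w + 2.14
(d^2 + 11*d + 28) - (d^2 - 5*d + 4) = 16*d + 24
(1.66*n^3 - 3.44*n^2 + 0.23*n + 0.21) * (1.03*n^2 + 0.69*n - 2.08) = 1.7098*n^5 - 2.3978*n^4 - 5.5895*n^3 + 7.5302*n^2 - 0.3335*n - 0.4368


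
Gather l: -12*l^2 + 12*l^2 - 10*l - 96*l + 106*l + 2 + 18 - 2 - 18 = 0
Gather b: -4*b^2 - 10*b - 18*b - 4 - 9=-4*b^2 - 28*b - 13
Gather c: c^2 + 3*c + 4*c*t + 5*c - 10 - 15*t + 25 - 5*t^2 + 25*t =c^2 + c*(4*t + 8) - 5*t^2 + 10*t + 15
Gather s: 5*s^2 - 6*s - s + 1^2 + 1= 5*s^2 - 7*s + 2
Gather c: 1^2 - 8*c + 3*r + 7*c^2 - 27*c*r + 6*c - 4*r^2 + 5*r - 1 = 7*c^2 + c*(-27*r - 2) - 4*r^2 + 8*r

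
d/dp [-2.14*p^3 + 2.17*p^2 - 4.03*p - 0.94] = -6.42*p^2 + 4.34*p - 4.03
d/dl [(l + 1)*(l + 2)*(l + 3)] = 3*l^2 + 12*l + 11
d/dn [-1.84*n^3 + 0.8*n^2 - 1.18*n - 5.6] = -5.52*n^2 + 1.6*n - 1.18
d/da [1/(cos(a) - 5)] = sin(a)/(cos(a) - 5)^2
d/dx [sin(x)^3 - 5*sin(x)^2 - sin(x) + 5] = (3*sin(x)^2 - 10*sin(x) - 1)*cos(x)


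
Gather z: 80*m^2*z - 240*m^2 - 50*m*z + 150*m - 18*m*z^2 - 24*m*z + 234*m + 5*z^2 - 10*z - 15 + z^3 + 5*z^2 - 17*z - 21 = -240*m^2 + 384*m + z^3 + z^2*(10 - 18*m) + z*(80*m^2 - 74*m - 27) - 36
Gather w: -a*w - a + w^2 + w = -a + w^2 + w*(1 - a)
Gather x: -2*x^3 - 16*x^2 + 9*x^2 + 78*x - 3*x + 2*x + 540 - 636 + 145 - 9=-2*x^3 - 7*x^2 + 77*x + 40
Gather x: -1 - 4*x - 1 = -4*x - 2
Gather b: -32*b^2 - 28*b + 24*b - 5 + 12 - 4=-32*b^2 - 4*b + 3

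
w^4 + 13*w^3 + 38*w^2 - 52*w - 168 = (w - 2)*(w + 2)*(w + 6)*(w + 7)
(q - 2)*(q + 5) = q^2 + 3*q - 10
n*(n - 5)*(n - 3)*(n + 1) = n^4 - 7*n^3 + 7*n^2 + 15*n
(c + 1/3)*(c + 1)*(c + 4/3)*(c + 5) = c^4 + 23*c^3/3 + 139*c^2/9 + 11*c + 20/9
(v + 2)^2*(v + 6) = v^3 + 10*v^2 + 28*v + 24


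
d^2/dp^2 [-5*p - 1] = 0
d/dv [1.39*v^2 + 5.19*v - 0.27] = 2.78*v + 5.19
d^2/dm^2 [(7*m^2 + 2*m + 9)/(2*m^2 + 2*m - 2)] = (-5*m^3 + 48*m^2 + 33*m + 27)/(m^6 + 3*m^5 - 5*m^3 + 3*m - 1)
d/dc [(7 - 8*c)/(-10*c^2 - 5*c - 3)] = (-80*c^2 + 140*c + 59)/(100*c^4 + 100*c^3 + 85*c^2 + 30*c + 9)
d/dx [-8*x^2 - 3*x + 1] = -16*x - 3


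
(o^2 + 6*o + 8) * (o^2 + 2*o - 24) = o^4 + 8*o^3 - 4*o^2 - 128*o - 192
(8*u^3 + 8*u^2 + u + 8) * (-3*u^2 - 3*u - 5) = -24*u^5 - 48*u^4 - 67*u^3 - 67*u^2 - 29*u - 40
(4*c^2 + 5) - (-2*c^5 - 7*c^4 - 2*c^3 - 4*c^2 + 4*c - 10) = 2*c^5 + 7*c^4 + 2*c^3 + 8*c^2 - 4*c + 15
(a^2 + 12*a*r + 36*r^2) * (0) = 0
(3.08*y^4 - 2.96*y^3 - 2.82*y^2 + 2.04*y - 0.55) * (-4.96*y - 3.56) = -15.2768*y^5 + 3.7168*y^4 + 24.5248*y^3 - 0.0792000000000002*y^2 - 4.5344*y + 1.958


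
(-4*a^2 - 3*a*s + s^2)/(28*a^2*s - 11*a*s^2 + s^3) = (a + s)/(s*(-7*a + s))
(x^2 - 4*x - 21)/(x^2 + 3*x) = (x - 7)/x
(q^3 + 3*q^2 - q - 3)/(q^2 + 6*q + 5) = (q^2 + 2*q - 3)/(q + 5)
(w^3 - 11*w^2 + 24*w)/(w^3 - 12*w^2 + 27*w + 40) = w*(w - 3)/(w^2 - 4*w - 5)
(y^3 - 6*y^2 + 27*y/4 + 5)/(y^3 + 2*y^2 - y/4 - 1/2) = (2*y^2 - 13*y + 20)/(2*y^2 + 3*y - 2)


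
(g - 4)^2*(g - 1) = g^3 - 9*g^2 + 24*g - 16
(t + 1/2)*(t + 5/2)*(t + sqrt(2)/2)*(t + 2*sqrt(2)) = t^4 + 3*t^3 + 5*sqrt(2)*t^3/2 + 13*t^2/4 + 15*sqrt(2)*t^2/2 + 25*sqrt(2)*t/8 + 6*t + 5/2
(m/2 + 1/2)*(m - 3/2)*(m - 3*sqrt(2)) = m^3/2 - 3*sqrt(2)*m^2/2 - m^2/4 - 3*m/4 + 3*sqrt(2)*m/4 + 9*sqrt(2)/4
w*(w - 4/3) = w^2 - 4*w/3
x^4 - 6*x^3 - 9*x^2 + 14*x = x*(x - 7)*(x - 1)*(x + 2)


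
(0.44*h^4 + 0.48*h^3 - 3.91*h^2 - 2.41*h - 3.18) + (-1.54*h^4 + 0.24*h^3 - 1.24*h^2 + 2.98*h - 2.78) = -1.1*h^4 + 0.72*h^3 - 5.15*h^2 + 0.57*h - 5.96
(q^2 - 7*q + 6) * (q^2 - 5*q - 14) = q^4 - 12*q^3 + 27*q^2 + 68*q - 84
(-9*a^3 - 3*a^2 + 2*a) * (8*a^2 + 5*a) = -72*a^5 - 69*a^4 + a^3 + 10*a^2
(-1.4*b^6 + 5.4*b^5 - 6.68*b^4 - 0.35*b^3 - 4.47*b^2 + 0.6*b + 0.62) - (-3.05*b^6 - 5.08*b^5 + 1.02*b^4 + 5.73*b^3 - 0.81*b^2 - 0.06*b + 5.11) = 1.65*b^6 + 10.48*b^5 - 7.7*b^4 - 6.08*b^3 - 3.66*b^2 + 0.66*b - 4.49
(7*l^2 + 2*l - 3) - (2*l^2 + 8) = 5*l^2 + 2*l - 11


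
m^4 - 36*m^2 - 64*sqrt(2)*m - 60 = (m - 5*sqrt(2))*(m + sqrt(2))^2*(m + 3*sqrt(2))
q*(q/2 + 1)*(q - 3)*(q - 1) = q^4/2 - q^3 - 5*q^2/2 + 3*q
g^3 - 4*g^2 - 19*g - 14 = (g - 7)*(g + 1)*(g + 2)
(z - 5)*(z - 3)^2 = z^3 - 11*z^2 + 39*z - 45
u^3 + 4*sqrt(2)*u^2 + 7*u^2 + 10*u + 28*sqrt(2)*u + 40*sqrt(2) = (u + 2)*(u + 5)*(u + 4*sqrt(2))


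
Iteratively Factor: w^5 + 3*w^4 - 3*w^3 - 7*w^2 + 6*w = (w - 1)*(w^4 + 4*w^3 + w^2 - 6*w) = (w - 1)^2*(w^3 + 5*w^2 + 6*w) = (w - 1)^2*(w + 3)*(w^2 + 2*w) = (w - 1)^2*(w + 2)*(w + 3)*(w)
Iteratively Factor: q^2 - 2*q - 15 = (q + 3)*(q - 5)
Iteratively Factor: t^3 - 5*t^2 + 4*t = (t - 1)*(t^2 - 4*t) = (t - 4)*(t - 1)*(t)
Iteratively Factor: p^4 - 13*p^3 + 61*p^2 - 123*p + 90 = (p - 3)*(p^3 - 10*p^2 + 31*p - 30) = (p - 3)^2*(p^2 - 7*p + 10) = (p - 5)*(p - 3)^2*(p - 2)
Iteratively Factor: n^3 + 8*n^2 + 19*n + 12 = (n + 1)*(n^2 + 7*n + 12) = (n + 1)*(n + 3)*(n + 4)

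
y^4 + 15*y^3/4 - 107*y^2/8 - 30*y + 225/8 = (y - 3)*(y - 3/4)*(y + 5/2)*(y + 5)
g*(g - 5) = g^2 - 5*g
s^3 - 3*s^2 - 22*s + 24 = (s - 6)*(s - 1)*(s + 4)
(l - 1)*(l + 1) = l^2 - 1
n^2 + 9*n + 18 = (n + 3)*(n + 6)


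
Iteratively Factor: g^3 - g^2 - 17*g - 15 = (g + 3)*(g^2 - 4*g - 5) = (g + 1)*(g + 3)*(g - 5)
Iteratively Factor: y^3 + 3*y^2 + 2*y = (y + 1)*(y^2 + 2*y) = (y + 1)*(y + 2)*(y)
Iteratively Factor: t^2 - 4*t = (t - 4)*(t)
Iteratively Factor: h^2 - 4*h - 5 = (h - 5)*(h + 1)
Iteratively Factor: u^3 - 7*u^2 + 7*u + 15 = (u + 1)*(u^2 - 8*u + 15) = (u - 5)*(u + 1)*(u - 3)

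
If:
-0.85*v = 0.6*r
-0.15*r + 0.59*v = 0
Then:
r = 0.00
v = 0.00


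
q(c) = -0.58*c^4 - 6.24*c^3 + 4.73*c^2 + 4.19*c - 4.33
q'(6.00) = -1114.09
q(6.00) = -1908.43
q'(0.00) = 4.19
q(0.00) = -4.33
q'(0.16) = 5.21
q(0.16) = -3.56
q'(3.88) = -376.44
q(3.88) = -412.80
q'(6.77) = -1509.63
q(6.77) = -2913.76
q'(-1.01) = -22.07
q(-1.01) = 2.09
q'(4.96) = -692.53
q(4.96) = -979.65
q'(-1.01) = -22.07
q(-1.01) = 2.09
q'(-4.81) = -216.24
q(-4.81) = 468.90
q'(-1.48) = -43.29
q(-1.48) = 17.28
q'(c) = -2.32*c^3 - 18.72*c^2 + 9.46*c + 4.19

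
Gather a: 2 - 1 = 1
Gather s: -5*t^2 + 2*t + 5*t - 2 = -5*t^2 + 7*t - 2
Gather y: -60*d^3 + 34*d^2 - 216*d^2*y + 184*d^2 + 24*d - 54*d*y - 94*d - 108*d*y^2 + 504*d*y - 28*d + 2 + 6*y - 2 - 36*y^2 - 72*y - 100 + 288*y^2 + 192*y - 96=-60*d^3 + 218*d^2 - 98*d + y^2*(252 - 108*d) + y*(-216*d^2 + 450*d + 126) - 196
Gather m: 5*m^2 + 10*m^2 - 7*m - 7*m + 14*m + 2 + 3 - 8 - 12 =15*m^2 - 15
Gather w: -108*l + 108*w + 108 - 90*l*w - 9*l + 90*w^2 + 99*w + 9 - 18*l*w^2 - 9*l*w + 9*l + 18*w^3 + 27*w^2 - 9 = -108*l + 18*w^3 + w^2*(117 - 18*l) + w*(207 - 99*l) + 108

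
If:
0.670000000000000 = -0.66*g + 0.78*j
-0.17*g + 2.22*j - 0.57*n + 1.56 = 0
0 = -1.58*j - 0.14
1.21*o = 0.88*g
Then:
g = -1.12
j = -0.09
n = 2.73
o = -0.81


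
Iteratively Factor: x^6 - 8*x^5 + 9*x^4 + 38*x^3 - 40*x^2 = (x - 4)*(x^5 - 4*x^4 - 7*x^3 + 10*x^2) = (x - 4)*(x + 2)*(x^4 - 6*x^3 + 5*x^2) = (x - 5)*(x - 4)*(x + 2)*(x^3 - x^2) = x*(x - 5)*(x - 4)*(x + 2)*(x^2 - x) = x^2*(x - 5)*(x - 4)*(x + 2)*(x - 1)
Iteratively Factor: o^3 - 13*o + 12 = (o + 4)*(o^2 - 4*o + 3) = (o - 3)*(o + 4)*(o - 1)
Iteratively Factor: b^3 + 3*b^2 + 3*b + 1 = (b + 1)*(b^2 + 2*b + 1) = (b + 1)^2*(b + 1)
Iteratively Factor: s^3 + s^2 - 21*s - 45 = (s + 3)*(s^2 - 2*s - 15) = (s + 3)^2*(s - 5)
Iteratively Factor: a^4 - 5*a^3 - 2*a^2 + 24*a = (a - 3)*(a^3 - 2*a^2 - 8*a) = a*(a - 3)*(a^2 - 2*a - 8) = a*(a - 3)*(a + 2)*(a - 4)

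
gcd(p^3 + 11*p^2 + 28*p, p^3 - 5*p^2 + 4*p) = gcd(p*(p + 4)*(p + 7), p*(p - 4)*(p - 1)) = p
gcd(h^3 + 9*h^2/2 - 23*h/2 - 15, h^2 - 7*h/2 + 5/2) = h - 5/2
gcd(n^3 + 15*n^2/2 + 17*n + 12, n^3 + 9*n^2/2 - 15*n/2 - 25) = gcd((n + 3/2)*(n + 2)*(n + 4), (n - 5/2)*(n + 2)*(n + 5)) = n + 2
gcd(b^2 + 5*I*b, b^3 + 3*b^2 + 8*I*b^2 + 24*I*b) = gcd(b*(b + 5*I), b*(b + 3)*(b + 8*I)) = b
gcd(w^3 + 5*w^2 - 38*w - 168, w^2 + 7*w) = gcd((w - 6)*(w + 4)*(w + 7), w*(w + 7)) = w + 7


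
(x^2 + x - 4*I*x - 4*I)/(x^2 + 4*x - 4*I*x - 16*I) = (x + 1)/(x + 4)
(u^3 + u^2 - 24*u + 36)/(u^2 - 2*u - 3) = (u^2 + 4*u - 12)/(u + 1)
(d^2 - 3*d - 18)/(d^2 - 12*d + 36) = (d + 3)/(d - 6)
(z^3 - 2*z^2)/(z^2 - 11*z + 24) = z^2*(z - 2)/(z^2 - 11*z + 24)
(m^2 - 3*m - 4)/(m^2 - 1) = (m - 4)/(m - 1)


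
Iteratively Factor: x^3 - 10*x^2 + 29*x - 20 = (x - 4)*(x^2 - 6*x + 5) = (x - 4)*(x - 1)*(x - 5)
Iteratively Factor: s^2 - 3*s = (s)*(s - 3)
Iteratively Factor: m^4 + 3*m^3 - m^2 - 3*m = (m + 1)*(m^3 + 2*m^2 - 3*m) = m*(m + 1)*(m^2 + 2*m - 3) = m*(m - 1)*(m + 1)*(m + 3)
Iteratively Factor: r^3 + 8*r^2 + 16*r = (r + 4)*(r^2 + 4*r) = r*(r + 4)*(r + 4)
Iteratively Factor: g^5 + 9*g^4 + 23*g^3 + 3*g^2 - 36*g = (g)*(g^4 + 9*g^3 + 23*g^2 + 3*g - 36) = g*(g + 3)*(g^3 + 6*g^2 + 5*g - 12) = g*(g + 3)*(g + 4)*(g^2 + 2*g - 3) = g*(g - 1)*(g + 3)*(g + 4)*(g + 3)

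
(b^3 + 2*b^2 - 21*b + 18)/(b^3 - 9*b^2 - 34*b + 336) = (b^2 - 4*b + 3)/(b^2 - 15*b + 56)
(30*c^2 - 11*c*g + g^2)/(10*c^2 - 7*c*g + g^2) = (6*c - g)/(2*c - g)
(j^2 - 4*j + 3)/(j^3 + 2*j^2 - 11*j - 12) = (j - 1)/(j^2 + 5*j + 4)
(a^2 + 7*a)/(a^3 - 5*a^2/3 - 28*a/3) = 3*(a + 7)/(3*a^2 - 5*a - 28)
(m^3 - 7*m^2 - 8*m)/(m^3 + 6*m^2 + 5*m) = (m - 8)/(m + 5)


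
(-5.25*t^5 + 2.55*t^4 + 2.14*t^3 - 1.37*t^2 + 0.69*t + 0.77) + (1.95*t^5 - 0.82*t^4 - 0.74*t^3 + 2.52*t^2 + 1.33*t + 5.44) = -3.3*t^5 + 1.73*t^4 + 1.4*t^3 + 1.15*t^2 + 2.02*t + 6.21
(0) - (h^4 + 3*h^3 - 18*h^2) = -h^4 - 3*h^3 + 18*h^2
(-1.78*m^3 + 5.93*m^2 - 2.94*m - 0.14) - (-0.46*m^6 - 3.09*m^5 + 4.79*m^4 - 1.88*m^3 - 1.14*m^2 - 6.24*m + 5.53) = 0.46*m^6 + 3.09*m^5 - 4.79*m^4 + 0.0999999999999999*m^3 + 7.07*m^2 + 3.3*m - 5.67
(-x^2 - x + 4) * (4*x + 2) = -4*x^3 - 6*x^2 + 14*x + 8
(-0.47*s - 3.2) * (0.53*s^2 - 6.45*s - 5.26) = -0.2491*s^3 + 1.3355*s^2 + 23.1122*s + 16.832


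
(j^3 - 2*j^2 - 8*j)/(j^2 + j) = (j^2 - 2*j - 8)/(j + 1)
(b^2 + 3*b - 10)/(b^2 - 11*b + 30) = (b^2 + 3*b - 10)/(b^2 - 11*b + 30)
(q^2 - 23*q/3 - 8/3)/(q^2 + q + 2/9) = 3*(q - 8)/(3*q + 2)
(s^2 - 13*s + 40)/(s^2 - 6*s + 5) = (s - 8)/(s - 1)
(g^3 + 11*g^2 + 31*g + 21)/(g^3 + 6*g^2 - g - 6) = (g^2 + 10*g + 21)/(g^2 + 5*g - 6)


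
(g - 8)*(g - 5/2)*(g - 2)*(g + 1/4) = g^4 - 49*g^3/4 + 303*g^2/8 - 119*g/4 - 10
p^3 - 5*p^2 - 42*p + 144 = (p - 8)*(p - 3)*(p + 6)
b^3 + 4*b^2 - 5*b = b*(b - 1)*(b + 5)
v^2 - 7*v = v*(v - 7)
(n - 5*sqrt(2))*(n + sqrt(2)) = n^2 - 4*sqrt(2)*n - 10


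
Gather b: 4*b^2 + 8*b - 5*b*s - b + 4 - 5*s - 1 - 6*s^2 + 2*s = 4*b^2 + b*(7 - 5*s) - 6*s^2 - 3*s + 3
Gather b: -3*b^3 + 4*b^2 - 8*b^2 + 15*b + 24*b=-3*b^3 - 4*b^2 + 39*b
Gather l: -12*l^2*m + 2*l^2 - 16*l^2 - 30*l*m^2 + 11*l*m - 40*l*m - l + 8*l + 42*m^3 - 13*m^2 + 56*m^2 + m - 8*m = l^2*(-12*m - 14) + l*(-30*m^2 - 29*m + 7) + 42*m^3 + 43*m^2 - 7*m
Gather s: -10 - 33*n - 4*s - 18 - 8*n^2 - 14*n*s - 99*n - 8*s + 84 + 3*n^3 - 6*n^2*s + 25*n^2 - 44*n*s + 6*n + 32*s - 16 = 3*n^3 + 17*n^2 - 126*n + s*(-6*n^2 - 58*n + 20) + 40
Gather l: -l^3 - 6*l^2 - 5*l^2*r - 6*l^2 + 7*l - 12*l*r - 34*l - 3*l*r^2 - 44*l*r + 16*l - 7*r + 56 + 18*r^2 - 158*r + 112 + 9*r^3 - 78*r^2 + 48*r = -l^3 + l^2*(-5*r - 12) + l*(-3*r^2 - 56*r - 11) + 9*r^3 - 60*r^2 - 117*r + 168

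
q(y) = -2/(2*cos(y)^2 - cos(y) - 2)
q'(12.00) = 1.26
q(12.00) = 1.41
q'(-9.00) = -11.72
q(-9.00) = -3.50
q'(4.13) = -7.49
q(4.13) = 2.37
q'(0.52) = -1.32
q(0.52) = 1.47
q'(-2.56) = -88.64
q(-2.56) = -8.62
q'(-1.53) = -0.40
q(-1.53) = 0.98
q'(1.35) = 0.05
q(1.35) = 0.94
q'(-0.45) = 1.38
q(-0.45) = 1.56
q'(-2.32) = -35.63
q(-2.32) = 5.11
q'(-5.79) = -1.35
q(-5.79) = 1.50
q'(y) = -2*(4*sin(y)*cos(y) - sin(y))/(2*cos(y)^2 - cos(y) - 2)^2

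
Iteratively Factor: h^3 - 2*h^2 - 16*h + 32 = (h + 4)*(h^2 - 6*h + 8) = (h - 2)*(h + 4)*(h - 4)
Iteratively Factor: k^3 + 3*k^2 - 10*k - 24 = (k - 3)*(k^2 + 6*k + 8) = (k - 3)*(k + 2)*(k + 4)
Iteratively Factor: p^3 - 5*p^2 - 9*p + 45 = (p - 3)*(p^2 - 2*p - 15) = (p - 3)*(p + 3)*(p - 5)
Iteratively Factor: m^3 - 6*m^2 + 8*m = (m - 2)*(m^2 - 4*m) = m*(m - 2)*(m - 4)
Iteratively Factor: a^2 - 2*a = (a)*(a - 2)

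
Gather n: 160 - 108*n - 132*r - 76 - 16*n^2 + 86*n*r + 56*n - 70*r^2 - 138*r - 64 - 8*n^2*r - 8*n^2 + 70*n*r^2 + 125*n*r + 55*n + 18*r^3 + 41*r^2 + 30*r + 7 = n^2*(-8*r - 24) + n*(70*r^2 + 211*r + 3) + 18*r^3 - 29*r^2 - 240*r + 27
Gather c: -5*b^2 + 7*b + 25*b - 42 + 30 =-5*b^2 + 32*b - 12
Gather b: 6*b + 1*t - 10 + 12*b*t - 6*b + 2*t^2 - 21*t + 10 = 12*b*t + 2*t^2 - 20*t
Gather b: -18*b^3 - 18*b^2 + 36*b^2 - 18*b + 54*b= -18*b^3 + 18*b^2 + 36*b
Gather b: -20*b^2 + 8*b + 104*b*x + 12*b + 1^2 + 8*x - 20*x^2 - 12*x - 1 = -20*b^2 + b*(104*x + 20) - 20*x^2 - 4*x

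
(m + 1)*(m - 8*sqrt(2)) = m^2 - 8*sqrt(2)*m + m - 8*sqrt(2)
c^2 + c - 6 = (c - 2)*(c + 3)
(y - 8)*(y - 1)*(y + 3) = y^3 - 6*y^2 - 19*y + 24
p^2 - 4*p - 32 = (p - 8)*(p + 4)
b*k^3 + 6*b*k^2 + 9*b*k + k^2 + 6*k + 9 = (k + 3)^2*(b*k + 1)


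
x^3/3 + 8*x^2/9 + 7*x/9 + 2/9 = (x/3 + 1/3)*(x + 2/3)*(x + 1)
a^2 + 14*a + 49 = (a + 7)^2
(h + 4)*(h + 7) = h^2 + 11*h + 28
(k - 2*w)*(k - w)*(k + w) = k^3 - 2*k^2*w - k*w^2 + 2*w^3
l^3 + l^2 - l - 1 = (l - 1)*(l + 1)^2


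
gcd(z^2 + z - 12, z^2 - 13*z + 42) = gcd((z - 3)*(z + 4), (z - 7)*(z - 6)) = 1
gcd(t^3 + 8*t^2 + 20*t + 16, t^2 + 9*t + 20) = t + 4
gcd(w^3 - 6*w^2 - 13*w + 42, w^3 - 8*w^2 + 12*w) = w - 2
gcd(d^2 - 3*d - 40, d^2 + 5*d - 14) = 1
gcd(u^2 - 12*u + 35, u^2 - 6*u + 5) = u - 5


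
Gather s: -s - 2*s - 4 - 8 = -3*s - 12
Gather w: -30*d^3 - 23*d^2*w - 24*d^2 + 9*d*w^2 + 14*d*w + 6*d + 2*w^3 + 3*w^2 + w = -30*d^3 - 24*d^2 + 6*d + 2*w^3 + w^2*(9*d + 3) + w*(-23*d^2 + 14*d + 1)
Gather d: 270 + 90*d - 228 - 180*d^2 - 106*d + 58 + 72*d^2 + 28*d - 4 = -108*d^2 + 12*d + 96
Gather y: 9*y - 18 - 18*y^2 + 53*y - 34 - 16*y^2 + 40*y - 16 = -34*y^2 + 102*y - 68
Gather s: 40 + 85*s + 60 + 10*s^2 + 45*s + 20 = 10*s^2 + 130*s + 120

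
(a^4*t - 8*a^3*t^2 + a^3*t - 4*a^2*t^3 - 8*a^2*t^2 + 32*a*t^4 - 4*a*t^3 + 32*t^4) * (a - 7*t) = a^5*t - 15*a^4*t^2 + a^4*t + 52*a^3*t^3 - 15*a^3*t^2 + 60*a^2*t^4 + 52*a^2*t^3 - 224*a*t^5 + 60*a*t^4 - 224*t^5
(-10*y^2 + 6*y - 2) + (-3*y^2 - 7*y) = -13*y^2 - y - 2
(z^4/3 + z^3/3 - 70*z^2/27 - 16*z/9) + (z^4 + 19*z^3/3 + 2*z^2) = 4*z^4/3 + 20*z^3/3 - 16*z^2/27 - 16*z/9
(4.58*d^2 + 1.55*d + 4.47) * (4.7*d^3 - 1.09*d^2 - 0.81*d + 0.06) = 21.526*d^5 + 2.2928*d^4 + 15.6097*d^3 - 5.853*d^2 - 3.5277*d + 0.2682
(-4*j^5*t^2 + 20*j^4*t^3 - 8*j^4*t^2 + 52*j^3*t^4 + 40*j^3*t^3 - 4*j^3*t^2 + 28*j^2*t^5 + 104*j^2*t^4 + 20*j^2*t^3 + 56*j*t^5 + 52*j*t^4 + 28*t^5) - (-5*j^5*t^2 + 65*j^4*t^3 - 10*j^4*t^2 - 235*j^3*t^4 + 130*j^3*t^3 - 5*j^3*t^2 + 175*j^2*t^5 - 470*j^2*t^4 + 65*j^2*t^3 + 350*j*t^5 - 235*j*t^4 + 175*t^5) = j^5*t^2 - 45*j^4*t^3 + 2*j^4*t^2 + 287*j^3*t^4 - 90*j^3*t^3 + j^3*t^2 - 147*j^2*t^5 + 574*j^2*t^4 - 45*j^2*t^3 - 294*j*t^5 + 287*j*t^4 - 147*t^5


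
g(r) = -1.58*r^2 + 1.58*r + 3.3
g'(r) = 1.58 - 3.16*r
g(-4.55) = -36.60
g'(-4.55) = 15.96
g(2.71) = -4.02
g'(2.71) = -6.98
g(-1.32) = -1.54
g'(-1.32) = 5.75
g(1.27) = 2.76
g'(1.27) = -2.43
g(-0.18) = 2.96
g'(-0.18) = 2.15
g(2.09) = -0.30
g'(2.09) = -5.02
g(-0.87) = 0.73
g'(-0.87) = 4.33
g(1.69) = 1.46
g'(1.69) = -3.76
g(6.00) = -44.10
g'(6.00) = -17.38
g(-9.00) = -138.90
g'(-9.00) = 30.02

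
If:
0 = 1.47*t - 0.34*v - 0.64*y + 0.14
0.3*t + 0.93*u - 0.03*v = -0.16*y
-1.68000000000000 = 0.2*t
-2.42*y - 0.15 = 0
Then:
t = -8.40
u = 1.57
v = -35.79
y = -0.06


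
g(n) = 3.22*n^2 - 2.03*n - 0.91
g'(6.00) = 36.61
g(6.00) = 102.83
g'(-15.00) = -98.63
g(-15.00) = 754.04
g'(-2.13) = -15.75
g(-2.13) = 18.02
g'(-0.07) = -2.48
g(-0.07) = -0.75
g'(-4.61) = -31.72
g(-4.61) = 76.88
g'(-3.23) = -22.83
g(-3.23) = 39.24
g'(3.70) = 21.80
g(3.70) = 35.66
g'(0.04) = -1.77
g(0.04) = -0.99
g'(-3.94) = -27.40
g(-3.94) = 57.07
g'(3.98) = 23.60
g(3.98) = 42.02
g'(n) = 6.44*n - 2.03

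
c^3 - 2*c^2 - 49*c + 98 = (c - 7)*(c - 2)*(c + 7)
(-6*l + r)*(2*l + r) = -12*l^2 - 4*l*r + r^2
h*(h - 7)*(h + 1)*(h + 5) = h^4 - h^3 - 37*h^2 - 35*h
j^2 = j^2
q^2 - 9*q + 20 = (q - 5)*(q - 4)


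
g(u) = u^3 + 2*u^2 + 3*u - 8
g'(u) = 3*u^2 + 4*u + 3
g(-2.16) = -15.23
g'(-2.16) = 8.36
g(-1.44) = -11.16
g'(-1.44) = 3.46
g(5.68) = 256.82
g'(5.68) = 122.51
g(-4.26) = -61.79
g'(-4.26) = 40.40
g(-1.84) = -12.98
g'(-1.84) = 5.80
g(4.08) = 105.45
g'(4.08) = 69.26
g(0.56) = -5.52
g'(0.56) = 6.18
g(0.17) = -7.43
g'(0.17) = 3.77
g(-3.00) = -26.00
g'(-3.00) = 18.00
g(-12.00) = -1484.00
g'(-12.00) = 387.00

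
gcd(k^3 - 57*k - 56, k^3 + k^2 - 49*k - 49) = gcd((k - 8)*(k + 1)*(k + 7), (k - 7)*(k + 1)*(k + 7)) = k^2 + 8*k + 7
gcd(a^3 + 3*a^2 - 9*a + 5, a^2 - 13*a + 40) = 1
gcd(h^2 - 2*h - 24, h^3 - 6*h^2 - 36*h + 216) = h - 6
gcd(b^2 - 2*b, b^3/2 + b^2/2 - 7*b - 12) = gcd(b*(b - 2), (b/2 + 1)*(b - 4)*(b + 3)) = 1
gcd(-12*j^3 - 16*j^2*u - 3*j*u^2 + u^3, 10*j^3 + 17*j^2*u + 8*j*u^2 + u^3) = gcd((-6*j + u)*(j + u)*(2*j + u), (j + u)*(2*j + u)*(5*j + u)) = 2*j^2 + 3*j*u + u^2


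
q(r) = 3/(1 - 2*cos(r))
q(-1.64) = 2.64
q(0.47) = -3.83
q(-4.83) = 3.92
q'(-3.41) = -0.19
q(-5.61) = -5.32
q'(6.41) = -0.78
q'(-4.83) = -10.17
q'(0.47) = -4.43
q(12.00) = -4.36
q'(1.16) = -135.72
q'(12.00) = 6.81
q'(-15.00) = 0.61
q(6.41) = -3.05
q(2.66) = 1.08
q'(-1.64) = 4.62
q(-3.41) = 1.02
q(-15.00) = 1.19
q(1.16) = 14.90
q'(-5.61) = -11.77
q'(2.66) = -0.36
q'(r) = -6*sin(r)/(1 - 2*cos(r))^2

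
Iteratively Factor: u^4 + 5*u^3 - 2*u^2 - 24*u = (u + 3)*(u^3 + 2*u^2 - 8*u) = (u + 3)*(u + 4)*(u^2 - 2*u) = u*(u + 3)*(u + 4)*(u - 2)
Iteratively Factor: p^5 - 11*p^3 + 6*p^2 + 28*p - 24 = (p - 1)*(p^4 + p^3 - 10*p^2 - 4*p + 24) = (p - 2)*(p - 1)*(p^3 + 3*p^2 - 4*p - 12) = (p - 2)*(p - 1)*(p + 3)*(p^2 - 4) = (p - 2)*(p - 1)*(p + 2)*(p + 3)*(p - 2)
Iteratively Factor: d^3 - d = (d + 1)*(d^2 - d) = d*(d + 1)*(d - 1)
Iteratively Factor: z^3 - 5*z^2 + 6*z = (z)*(z^2 - 5*z + 6) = z*(z - 3)*(z - 2)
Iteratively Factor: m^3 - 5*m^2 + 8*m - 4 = (m - 2)*(m^2 - 3*m + 2) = (m - 2)*(m - 1)*(m - 2)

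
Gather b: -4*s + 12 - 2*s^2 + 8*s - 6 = -2*s^2 + 4*s + 6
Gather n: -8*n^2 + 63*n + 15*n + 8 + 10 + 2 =-8*n^2 + 78*n + 20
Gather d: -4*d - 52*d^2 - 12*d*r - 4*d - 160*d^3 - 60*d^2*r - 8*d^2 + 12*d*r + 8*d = -160*d^3 + d^2*(-60*r - 60)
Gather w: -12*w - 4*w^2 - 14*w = -4*w^2 - 26*w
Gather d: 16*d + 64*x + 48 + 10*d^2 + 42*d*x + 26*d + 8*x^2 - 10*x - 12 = 10*d^2 + d*(42*x + 42) + 8*x^2 + 54*x + 36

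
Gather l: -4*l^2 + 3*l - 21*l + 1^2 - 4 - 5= -4*l^2 - 18*l - 8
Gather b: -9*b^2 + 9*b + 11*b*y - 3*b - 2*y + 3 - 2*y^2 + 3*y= -9*b^2 + b*(11*y + 6) - 2*y^2 + y + 3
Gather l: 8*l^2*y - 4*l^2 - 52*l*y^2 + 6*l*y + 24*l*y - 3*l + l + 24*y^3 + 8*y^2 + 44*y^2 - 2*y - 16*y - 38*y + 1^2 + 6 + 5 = l^2*(8*y - 4) + l*(-52*y^2 + 30*y - 2) + 24*y^3 + 52*y^2 - 56*y + 12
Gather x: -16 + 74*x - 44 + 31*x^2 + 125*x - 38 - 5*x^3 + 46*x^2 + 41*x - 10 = -5*x^3 + 77*x^2 + 240*x - 108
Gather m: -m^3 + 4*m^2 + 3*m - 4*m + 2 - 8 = -m^3 + 4*m^2 - m - 6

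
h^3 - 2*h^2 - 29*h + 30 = (h - 6)*(h - 1)*(h + 5)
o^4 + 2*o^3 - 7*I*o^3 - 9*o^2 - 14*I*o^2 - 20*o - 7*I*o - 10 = (o + 1)^2*(o - 5*I)*(o - 2*I)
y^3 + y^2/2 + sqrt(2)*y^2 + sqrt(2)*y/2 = y*(y + 1/2)*(y + sqrt(2))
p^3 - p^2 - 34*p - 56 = (p - 7)*(p + 2)*(p + 4)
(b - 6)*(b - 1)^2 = b^3 - 8*b^2 + 13*b - 6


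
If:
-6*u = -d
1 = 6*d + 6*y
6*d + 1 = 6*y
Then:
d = 0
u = 0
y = 1/6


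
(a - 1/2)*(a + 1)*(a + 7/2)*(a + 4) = a^4 + 8*a^3 + 69*a^2/4 + 13*a/4 - 7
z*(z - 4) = z^2 - 4*z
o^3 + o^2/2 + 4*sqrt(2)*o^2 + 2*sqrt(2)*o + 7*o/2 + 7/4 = (o + 1/2)*(o + sqrt(2)/2)*(o + 7*sqrt(2)/2)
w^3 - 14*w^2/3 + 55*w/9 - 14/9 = (w - 7/3)*(w - 2)*(w - 1/3)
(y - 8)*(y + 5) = y^2 - 3*y - 40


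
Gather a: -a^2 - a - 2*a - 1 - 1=-a^2 - 3*a - 2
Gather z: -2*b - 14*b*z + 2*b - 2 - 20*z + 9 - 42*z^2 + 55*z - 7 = -42*z^2 + z*(35 - 14*b)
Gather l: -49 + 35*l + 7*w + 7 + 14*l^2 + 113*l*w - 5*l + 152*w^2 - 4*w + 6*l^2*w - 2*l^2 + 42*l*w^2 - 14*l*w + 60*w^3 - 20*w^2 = l^2*(6*w + 12) + l*(42*w^2 + 99*w + 30) + 60*w^3 + 132*w^2 + 3*w - 42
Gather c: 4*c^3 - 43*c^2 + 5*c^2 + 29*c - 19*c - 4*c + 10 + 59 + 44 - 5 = 4*c^3 - 38*c^2 + 6*c + 108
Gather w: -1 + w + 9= w + 8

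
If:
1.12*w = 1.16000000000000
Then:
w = 1.04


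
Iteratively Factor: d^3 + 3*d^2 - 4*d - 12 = (d - 2)*(d^2 + 5*d + 6) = (d - 2)*(d + 2)*(d + 3)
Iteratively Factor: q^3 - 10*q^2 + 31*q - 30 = (q - 3)*(q^2 - 7*q + 10) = (q - 3)*(q - 2)*(q - 5)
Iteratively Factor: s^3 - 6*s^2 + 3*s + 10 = (s + 1)*(s^2 - 7*s + 10) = (s - 5)*(s + 1)*(s - 2)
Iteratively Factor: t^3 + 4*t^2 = (t + 4)*(t^2) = t*(t + 4)*(t)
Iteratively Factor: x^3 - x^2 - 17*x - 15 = (x + 1)*(x^2 - 2*x - 15) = (x - 5)*(x + 1)*(x + 3)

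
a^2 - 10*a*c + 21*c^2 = (a - 7*c)*(a - 3*c)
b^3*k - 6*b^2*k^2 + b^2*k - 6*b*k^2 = b*(b - 6*k)*(b*k + k)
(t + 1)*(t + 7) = t^2 + 8*t + 7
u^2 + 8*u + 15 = (u + 3)*(u + 5)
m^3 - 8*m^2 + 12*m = m*(m - 6)*(m - 2)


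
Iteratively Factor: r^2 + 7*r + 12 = (r + 3)*(r + 4)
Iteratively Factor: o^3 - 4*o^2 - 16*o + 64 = (o - 4)*(o^2 - 16) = (o - 4)^2*(o + 4)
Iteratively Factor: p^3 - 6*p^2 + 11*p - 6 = (p - 1)*(p^2 - 5*p + 6) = (p - 2)*(p - 1)*(p - 3)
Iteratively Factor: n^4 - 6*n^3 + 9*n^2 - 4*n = (n)*(n^3 - 6*n^2 + 9*n - 4) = n*(n - 1)*(n^2 - 5*n + 4) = n*(n - 4)*(n - 1)*(n - 1)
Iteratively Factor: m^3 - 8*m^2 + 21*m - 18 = (m - 3)*(m^2 - 5*m + 6) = (m - 3)*(m - 2)*(m - 3)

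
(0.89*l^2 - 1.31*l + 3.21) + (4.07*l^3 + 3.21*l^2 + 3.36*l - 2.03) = 4.07*l^3 + 4.1*l^2 + 2.05*l + 1.18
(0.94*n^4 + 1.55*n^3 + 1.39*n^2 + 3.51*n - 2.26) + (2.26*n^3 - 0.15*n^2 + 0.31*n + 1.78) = 0.94*n^4 + 3.81*n^3 + 1.24*n^2 + 3.82*n - 0.48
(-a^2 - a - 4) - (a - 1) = -a^2 - 2*a - 3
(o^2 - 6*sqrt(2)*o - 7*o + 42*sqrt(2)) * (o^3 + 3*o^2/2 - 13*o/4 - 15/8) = o^5 - 6*sqrt(2)*o^4 - 11*o^4/2 - 55*o^3/4 + 33*sqrt(2)*o^3 + 167*o^2/8 + 165*sqrt(2)*o^2/2 - 501*sqrt(2)*o/4 + 105*o/8 - 315*sqrt(2)/4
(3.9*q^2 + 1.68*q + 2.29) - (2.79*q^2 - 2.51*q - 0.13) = 1.11*q^2 + 4.19*q + 2.42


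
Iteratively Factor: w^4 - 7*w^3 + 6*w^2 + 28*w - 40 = (w - 2)*(w^3 - 5*w^2 - 4*w + 20) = (w - 5)*(w - 2)*(w^2 - 4) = (w - 5)*(w - 2)^2*(w + 2)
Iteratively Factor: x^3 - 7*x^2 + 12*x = (x)*(x^2 - 7*x + 12) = x*(x - 3)*(x - 4)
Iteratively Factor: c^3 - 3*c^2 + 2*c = (c)*(c^2 - 3*c + 2) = c*(c - 2)*(c - 1)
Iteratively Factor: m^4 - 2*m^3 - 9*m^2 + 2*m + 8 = (m + 1)*(m^3 - 3*m^2 - 6*m + 8) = (m + 1)*(m + 2)*(m^2 - 5*m + 4) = (m - 1)*(m + 1)*(m + 2)*(m - 4)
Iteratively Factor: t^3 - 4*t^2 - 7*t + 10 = (t - 1)*(t^2 - 3*t - 10) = (t - 5)*(t - 1)*(t + 2)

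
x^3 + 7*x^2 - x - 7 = (x - 1)*(x + 1)*(x + 7)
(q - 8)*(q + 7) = q^2 - q - 56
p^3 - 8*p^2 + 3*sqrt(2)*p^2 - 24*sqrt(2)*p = p*(p - 8)*(p + 3*sqrt(2))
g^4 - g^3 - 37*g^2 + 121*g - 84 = (g - 4)*(g - 3)*(g - 1)*(g + 7)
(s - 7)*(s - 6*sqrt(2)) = s^2 - 6*sqrt(2)*s - 7*s + 42*sqrt(2)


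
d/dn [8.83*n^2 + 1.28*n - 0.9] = 17.66*n + 1.28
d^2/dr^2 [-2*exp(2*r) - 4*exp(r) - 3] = (-8*exp(r) - 4)*exp(r)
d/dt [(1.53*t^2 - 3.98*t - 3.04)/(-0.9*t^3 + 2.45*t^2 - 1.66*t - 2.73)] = (1.377*t^4 - 7.164*t^3 - 0.996799999999999*t^2 + 6.5422*t + 5.819)/(0.81*t^6 - 4.41*t^5 + 8.9905*t^4 - 3.22*t^3 - 10.6214*t^2 + 9.0636*t + 7.4529)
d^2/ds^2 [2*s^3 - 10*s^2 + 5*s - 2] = 12*s - 20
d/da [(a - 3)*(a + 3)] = 2*a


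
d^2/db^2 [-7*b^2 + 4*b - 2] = -14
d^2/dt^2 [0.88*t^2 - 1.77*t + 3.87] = 1.76000000000000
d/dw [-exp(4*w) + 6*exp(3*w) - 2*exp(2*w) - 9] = (-4*exp(2*w) + 18*exp(w) - 4)*exp(2*w)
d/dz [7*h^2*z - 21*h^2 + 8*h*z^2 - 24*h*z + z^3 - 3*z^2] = 7*h^2 + 16*h*z - 24*h + 3*z^2 - 6*z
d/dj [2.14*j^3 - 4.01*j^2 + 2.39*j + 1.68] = 6.42*j^2 - 8.02*j + 2.39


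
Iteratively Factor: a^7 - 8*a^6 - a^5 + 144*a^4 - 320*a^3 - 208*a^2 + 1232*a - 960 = (a + 2)*(a^6 - 10*a^5 + 19*a^4 + 106*a^3 - 532*a^2 + 856*a - 480) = (a - 3)*(a + 2)*(a^5 - 7*a^4 - 2*a^3 + 100*a^2 - 232*a + 160) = (a - 3)*(a - 2)*(a + 2)*(a^4 - 5*a^3 - 12*a^2 + 76*a - 80) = (a - 3)*(a - 2)^2*(a + 2)*(a^3 - 3*a^2 - 18*a + 40) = (a - 3)*(a - 2)^2*(a + 2)*(a + 4)*(a^2 - 7*a + 10) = (a - 5)*(a - 3)*(a - 2)^2*(a + 2)*(a + 4)*(a - 2)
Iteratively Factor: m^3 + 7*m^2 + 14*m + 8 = (m + 1)*(m^2 + 6*m + 8) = (m + 1)*(m + 4)*(m + 2)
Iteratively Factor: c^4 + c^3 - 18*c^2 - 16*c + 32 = (c + 4)*(c^3 - 3*c^2 - 6*c + 8) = (c - 4)*(c + 4)*(c^2 + c - 2) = (c - 4)*(c - 1)*(c + 4)*(c + 2)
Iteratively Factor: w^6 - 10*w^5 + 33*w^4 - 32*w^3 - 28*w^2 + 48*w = (w - 2)*(w^5 - 8*w^4 + 17*w^3 + 2*w^2 - 24*w) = (w - 2)^2*(w^4 - 6*w^3 + 5*w^2 + 12*w) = (w - 4)*(w - 2)^2*(w^3 - 2*w^2 - 3*w) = (w - 4)*(w - 3)*(w - 2)^2*(w^2 + w) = w*(w - 4)*(w - 3)*(w - 2)^2*(w + 1)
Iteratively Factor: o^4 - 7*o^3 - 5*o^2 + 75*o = (o - 5)*(o^3 - 2*o^2 - 15*o) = (o - 5)^2*(o^2 + 3*o) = (o - 5)^2*(o + 3)*(o)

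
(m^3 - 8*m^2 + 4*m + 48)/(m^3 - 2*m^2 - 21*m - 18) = (m^2 - 2*m - 8)/(m^2 + 4*m + 3)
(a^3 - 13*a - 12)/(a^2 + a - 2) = (a^3 - 13*a - 12)/(a^2 + a - 2)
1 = 1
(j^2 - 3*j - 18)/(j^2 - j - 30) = (j + 3)/(j + 5)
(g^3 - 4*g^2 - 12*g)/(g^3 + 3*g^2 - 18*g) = (g^2 - 4*g - 12)/(g^2 + 3*g - 18)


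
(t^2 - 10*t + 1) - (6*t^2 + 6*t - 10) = -5*t^2 - 16*t + 11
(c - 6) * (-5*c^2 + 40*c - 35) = -5*c^3 + 70*c^2 - 275*c + 210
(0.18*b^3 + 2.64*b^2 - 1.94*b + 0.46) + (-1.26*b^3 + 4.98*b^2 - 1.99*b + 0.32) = -1.08*b^3 + 7.62*b^2 - 3.93*b + 0.78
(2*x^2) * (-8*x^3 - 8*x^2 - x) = -16*x^5 - 16*x^4 - 2*x^3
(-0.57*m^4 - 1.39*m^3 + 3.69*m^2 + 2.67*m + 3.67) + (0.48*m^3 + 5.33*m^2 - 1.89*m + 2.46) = -0.57*m^4 - 0.91*m^3 + 9.02*m^2 + 0.78*m + 6.13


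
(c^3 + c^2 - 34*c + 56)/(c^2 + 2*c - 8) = (c^2 + 3*c - 28)/(c + 4)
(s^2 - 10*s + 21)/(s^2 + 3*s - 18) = (s - 7)/(s + 6)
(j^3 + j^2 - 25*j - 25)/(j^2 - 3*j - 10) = (j^2 + 6*j + 5)/(j + 2)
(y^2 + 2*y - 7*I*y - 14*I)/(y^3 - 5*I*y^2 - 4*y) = (y^2 + y*(2 - 7*I) - 14*I)/(y*(y^2 - 5*I*y - 4))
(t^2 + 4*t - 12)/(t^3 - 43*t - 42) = (t - 2)/(t^2 - 6*t - 7)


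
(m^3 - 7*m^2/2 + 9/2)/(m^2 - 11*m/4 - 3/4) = 2*(2*m^2 - m - 3)/(4*m + 1)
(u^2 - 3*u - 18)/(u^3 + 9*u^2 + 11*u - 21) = (u - 6)/(u^2 + 6*u - 7)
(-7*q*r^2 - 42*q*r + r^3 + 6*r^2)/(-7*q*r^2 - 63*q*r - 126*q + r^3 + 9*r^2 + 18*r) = r/(r + 3)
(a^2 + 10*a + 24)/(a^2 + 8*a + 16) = (a + 6)/(a + 4)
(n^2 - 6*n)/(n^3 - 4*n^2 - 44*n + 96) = n*(n - 6)/(n^3 - 4*n^2 - 44*n + 96)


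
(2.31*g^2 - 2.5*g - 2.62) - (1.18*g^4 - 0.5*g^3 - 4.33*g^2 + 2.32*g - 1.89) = -1.18*g^4 + 0.5*g^3 + 6.64*g^2 - 4.82*g - 0.73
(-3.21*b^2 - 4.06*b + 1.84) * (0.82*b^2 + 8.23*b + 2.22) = -2.6322*b^4 - 29.7475*b^3 - 39.0312*b^2 + 6.13*b + 4.0848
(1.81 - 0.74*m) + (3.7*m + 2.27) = 2.96*m + 4.08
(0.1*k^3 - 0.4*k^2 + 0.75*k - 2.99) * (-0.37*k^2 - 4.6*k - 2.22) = -0.037*k^5 - 0.312*k^4 + 1.3405*k^3 - 1.4557*k^2 + 12.089*k + 6.6378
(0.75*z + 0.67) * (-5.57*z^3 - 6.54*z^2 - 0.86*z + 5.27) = -4.1775*z^4 - 8.6369*z^3 - 5.0268*z^2 + 3.3763*z + 3.5309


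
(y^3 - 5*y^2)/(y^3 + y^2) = (y - 5)/(y + 1)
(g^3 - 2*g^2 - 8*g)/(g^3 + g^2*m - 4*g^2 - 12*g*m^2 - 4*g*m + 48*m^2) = g*(g + 2)/(g^2 + g*m - 12*m^2)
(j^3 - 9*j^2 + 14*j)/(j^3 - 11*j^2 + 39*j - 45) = j*(j^2 - 9*j + 14)/(j^3 - 11*j^2 + 39*j - 45)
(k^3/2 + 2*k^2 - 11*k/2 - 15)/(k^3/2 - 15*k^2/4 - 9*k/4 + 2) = 2*(k^3 + 4*k^2 - 11*k - 30)/(2*k^3 - 15*k^2 - 9*k + 8)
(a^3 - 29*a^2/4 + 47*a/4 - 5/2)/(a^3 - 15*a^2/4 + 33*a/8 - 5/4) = 2*(4*a^2 - 21*a + 5)/(8*a^2 - 14*a + 5)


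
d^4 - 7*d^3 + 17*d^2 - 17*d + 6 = (d - 3)*(d - 2)*(d - 1)^2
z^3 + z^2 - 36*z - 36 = (z - 6)*(z + 1)*(z + 6)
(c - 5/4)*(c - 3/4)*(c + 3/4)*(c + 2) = c^4 + 3*c^3/4 - 49*c^2/16 - 27*c/64 + 45/32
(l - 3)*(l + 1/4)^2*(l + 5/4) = l^4 - 5*l^3/4 - 73*l^2/16 - 127*l/64 - 15/64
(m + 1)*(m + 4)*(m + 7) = m^3 + 12*m^2 + 39*m + 28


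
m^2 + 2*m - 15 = (m - 3)*(m + 5)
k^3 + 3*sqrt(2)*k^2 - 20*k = k*(k - 2*sqrt(2))*(k + 5*sqrt(2))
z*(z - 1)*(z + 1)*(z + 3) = z^4 + 3*z^3 - z^2 - 3*z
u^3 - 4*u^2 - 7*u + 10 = (u - 5)*(u - 1)*(u + 2)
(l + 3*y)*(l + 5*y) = l^2 + 8*l*y + 15*y^2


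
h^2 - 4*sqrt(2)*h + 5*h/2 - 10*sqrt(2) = (h + 5/2)*(h - 4*sqrt(2))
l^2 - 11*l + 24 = (l - 8)*(l - 3)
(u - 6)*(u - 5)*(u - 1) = u^3 - 12*u^2 + 41*u - 30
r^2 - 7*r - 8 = (r - 8)*(r + 1)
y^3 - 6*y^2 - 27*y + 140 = (y - 7)*(y - 4)*(y + 5)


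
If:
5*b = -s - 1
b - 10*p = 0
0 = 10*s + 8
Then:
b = -1/25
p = -1/250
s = -4/5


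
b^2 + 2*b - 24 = (b - 4)*(b + 6)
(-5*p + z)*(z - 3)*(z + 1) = -5*p*z^2 + 10*p*z + 15*p + z^3 - 2*z^2 - 3*z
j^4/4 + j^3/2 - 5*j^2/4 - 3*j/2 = j*(j/4 + 1/4)*(j - 2)*(j + 3)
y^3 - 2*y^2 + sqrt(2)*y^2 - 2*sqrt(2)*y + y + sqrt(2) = (y - 1)^2*(y + sqrt(2))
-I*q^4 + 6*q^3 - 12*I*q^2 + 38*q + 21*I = (q - 3*I)*(q + I)*(q + 7*I)*(-I*q + 1)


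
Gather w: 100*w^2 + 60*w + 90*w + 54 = 100*w^2 + 150*w + 54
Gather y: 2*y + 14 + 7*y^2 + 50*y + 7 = 7*y^2 + 52*y + 21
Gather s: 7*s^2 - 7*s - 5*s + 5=7*s^2 - 12*s + 5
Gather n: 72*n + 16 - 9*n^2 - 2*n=-9*n^2 + 70*n + 16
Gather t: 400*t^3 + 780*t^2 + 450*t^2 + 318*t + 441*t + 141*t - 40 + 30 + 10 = 400*t^3 + 1230*t^2 + 900*t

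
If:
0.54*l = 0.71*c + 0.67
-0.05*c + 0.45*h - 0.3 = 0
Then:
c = 0.76056338028169*l - 0.943661971830986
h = 0.0845070422535211*l + 0.561815336463224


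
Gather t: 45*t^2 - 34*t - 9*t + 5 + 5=45*t^2 - 43*t + 10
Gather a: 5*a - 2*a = 3*a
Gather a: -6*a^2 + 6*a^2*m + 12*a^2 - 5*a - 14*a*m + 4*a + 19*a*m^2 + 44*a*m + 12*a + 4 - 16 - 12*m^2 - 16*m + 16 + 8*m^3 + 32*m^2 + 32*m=a^2*(6*m + 6) + a*(19*m^2 + 30*m + 11) + 8*m^3 + 20*m^2 + 16*m + 4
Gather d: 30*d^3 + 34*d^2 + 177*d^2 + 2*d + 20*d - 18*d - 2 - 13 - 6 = 30*d^3 + 211*d^2 + 4*d - 21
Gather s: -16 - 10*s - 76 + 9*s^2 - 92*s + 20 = 9*s^2 - 102*s - 72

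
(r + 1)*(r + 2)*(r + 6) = r^3 + 9*r^2 + 20*r + 12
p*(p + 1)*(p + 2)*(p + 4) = p^4 + 7*p^3 + 14*p^2 + 8*p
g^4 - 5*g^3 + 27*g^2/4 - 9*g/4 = g*(g - 3)*(g - 3/2)*(g - 1/2)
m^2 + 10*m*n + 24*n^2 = (m + 4*n)*(m + 6*n)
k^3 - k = k*(k - 1)*(k + 1)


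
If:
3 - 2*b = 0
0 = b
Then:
No Solution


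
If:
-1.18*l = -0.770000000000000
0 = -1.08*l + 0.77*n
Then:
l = 0.65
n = 0.92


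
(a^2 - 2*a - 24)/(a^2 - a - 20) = (a - 6)/(a - 5)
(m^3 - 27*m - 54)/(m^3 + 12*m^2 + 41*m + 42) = (m^2 - 3*m - 18)/(m^2 + 9*m + 14)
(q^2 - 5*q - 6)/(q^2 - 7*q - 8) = (q - 6)/(q - 8)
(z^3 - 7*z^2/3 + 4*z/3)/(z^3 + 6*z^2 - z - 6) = z*(3*z - 4)/(3*(z^2 + 7*z + 6))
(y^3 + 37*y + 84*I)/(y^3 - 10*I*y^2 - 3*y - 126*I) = (y + 4*I)/(y - 6*I)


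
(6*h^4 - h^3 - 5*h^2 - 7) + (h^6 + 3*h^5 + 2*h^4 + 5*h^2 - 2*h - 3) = h^6 + 3*h^5 + 8*h^4 - h^3 - 2*h - 10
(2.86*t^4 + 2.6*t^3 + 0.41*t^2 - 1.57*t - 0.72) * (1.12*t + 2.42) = 3.2032*t^5 + 9.8332*t^4 + 6.7512*t^3 - 0.7662*t^2 - 4.6058*t - 1.7424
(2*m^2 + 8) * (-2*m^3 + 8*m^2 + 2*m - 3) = -4*m^5 + 16*m^4 - 12*m^3 + 58*m^2 + 16*m - 24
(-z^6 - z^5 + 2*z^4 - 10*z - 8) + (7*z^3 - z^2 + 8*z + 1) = -z^6 - z^5 + 2*z^4 + 7*z^3 - z^2 - 2*z - 7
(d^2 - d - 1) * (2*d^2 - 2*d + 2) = 2*d^4 - 4*d^3 + 2*d^2 - 2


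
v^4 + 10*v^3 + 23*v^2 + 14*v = v*(v + 1)*(v + 2)*(v + 7)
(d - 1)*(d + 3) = d^2 + 2*d - 3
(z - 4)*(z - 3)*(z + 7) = z^3 - 37*z + 84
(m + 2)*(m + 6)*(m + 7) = m^3 + 15*m^2 + 68*m + 84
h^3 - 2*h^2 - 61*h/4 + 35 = (h - 7/2)*(h - 5/2)*(h + 4)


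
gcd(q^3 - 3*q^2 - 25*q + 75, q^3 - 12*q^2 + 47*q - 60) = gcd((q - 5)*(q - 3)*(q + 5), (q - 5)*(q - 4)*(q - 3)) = q^2 - 8*q + 15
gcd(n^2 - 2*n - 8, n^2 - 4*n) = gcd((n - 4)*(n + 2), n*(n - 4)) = n - 4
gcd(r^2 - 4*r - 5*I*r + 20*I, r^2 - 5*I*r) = r - 5*I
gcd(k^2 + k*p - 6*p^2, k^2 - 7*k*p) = 1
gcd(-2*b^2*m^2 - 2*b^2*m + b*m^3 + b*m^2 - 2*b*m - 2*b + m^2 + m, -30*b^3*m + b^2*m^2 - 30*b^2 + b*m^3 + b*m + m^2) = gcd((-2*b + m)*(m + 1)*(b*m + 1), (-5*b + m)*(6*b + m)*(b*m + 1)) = b*m + 1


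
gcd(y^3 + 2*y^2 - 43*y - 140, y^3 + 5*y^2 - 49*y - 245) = y^2 - 2*y - 35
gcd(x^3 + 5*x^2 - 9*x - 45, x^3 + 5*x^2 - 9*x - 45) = x^3 + 5*x^2 - 9*x - 45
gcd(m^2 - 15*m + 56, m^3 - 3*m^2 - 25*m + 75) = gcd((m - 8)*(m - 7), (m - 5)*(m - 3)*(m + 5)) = 1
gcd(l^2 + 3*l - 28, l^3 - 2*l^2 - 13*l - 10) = 1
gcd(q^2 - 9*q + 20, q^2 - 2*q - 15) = q - 5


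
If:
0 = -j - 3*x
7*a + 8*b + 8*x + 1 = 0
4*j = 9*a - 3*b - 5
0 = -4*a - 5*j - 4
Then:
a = 1/25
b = -164/375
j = -104/125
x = 104/375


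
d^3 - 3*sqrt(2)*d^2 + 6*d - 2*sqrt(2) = (d - sqrt(2))^3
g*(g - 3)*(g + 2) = g^3 - g^2 - 6*g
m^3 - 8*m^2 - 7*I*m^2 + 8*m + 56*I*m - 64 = (m - 8)*(m - 8*I)*(m + I)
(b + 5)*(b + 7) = b^2 + 12*b + 35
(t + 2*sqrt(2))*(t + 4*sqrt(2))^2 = t^3 + 10*sqrt(2)*t^2 + 64*t + 64*sqrt(2)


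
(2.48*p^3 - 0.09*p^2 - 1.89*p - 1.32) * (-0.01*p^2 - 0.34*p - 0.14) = -0.0248*p^5 - 0.8423*p^4 - 0.2977*p^3 + 0.6684*p^2 + 0.7134*p + 0.1848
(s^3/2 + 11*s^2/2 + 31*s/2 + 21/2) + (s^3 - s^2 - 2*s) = 3*s^3/2 + 9*s^2/2 + 27*s/2 + 21/2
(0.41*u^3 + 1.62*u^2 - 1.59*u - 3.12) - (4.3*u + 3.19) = 0.41*u^3 + 1.62*u^2 - 5.89*u - 6.31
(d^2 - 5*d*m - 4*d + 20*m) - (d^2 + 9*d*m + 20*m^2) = -14*d*m - 4*d - 20*m^2 + 20*m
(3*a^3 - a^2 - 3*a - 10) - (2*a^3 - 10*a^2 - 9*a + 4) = a^3 + 9*a^2 + 6*a - 14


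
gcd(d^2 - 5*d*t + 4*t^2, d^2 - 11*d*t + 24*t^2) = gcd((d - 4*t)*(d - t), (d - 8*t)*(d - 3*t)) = 1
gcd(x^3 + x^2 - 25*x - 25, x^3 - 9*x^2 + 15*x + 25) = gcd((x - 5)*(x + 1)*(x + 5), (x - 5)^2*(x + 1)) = x^2 - 4*x - 5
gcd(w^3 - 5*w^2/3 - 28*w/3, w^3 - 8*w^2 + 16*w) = w^2 - 4*w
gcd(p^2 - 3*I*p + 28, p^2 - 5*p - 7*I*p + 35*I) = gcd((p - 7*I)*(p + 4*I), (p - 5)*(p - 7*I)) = p - 7*I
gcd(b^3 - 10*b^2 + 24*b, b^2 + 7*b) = b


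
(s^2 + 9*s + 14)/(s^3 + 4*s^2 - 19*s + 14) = (s + 2)/(s^2 - 3*s + 2)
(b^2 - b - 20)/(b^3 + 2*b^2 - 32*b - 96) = (b - 5)/(b^2 - 2*b - 24)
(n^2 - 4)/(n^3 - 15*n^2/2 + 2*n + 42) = 2*(n - 2)/(2*n^2 - 19*n + 42)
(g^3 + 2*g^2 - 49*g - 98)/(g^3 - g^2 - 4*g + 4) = (g^2 - 49)/(g^2 - 3*g + 2)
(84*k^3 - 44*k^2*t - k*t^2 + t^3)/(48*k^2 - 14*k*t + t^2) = (-14*k^2 + 5*k*t + t^2)/(-8*k + t)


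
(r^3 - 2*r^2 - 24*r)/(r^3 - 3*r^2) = (r^2 - 2*r - 24)/(r*(r - 3))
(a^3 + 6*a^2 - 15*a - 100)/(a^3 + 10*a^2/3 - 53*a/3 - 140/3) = 3*(a + 5)/(3*a + 7)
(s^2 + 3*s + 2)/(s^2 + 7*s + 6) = (s + 2)/(s + 6)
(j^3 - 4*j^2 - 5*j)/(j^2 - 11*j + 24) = j*(j^2 - 4*j - 5)/(j^2 - 11*j + 24)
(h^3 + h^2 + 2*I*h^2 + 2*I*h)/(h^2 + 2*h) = (h^2 + h + 2*I*h + 2*I)/(h + 2)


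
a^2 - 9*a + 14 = (a - 7)*(a - 2)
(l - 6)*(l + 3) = l^2 - 3*l - 18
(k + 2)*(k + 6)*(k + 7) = k^3 + 15*k^2 + 68*k + 84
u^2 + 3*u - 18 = (u - 3)*(u + 6)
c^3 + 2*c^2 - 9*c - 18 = (c - 3)*(c + 2)*(c + 3)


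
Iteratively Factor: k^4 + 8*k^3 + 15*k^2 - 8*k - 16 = (k + 4)*(k^3 + 4*k^2 - k - 4) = (k + 1)*(k + 4)*(k^2 + 3*k - 4) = (k - 1)*(k + 1)*(k + 4)*(k + 4)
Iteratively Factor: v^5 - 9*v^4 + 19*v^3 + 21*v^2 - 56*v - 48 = (v + 1)*(v^4 - 10*v^3 + 29*v^2 - 8*v - 48) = (v + 1)^2*(v^3 - 11*v^2 + 40*v - 48) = (v - 4)*(v + 1)^2*(v^2 - 7*v + 12) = (v - 4)^2*(v + 1)^2*(v - 3)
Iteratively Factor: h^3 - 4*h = (h - 2)*(h^2 + 2*h) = h*(h - 2)*(h + 2)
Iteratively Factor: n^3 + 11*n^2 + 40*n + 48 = (n + 3)*(n^2 + 8*n + 16) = (n + 3)*(n + 4)*(n + 4)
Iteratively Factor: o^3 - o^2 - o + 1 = (o + 1)*(o^2 - 2*o + 1) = (o - 1)*(o + 1)*(o - 1)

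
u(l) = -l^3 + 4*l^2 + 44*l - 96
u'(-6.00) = -112.00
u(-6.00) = 0.00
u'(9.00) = -127.00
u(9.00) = -105.00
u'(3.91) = 29.42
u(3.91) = 77.42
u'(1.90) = 48.37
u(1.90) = -4.82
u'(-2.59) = 3.16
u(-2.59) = -165.75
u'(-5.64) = -96.55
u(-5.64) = -37.52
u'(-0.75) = 36.31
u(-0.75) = -126.33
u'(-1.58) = 23.87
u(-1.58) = -151.59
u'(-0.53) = 38.92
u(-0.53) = -118.05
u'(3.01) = 40.90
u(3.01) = 45.41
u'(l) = -3*l^2 + 8*l + 44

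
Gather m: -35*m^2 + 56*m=-35*m^2 + 56*m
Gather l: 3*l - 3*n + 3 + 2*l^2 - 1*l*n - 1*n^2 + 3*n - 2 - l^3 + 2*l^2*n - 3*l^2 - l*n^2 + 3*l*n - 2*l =-l^3 + l^2*(2*n - 1) + l*(-n^2 + 2*n + 1) - n^2 + 1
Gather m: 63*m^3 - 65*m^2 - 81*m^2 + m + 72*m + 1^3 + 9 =63*m^3 - 146*m^2 + 73*m + 10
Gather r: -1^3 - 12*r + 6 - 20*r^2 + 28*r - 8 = -20*r^2 + 16*r - 3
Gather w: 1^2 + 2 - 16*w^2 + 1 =4 - 16*w^2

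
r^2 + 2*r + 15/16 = (r + 3/4)*(r + 5/4)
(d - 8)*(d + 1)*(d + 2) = d^3 - 5*d^2 - 22*d - 16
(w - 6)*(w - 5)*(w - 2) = w^3 - 13*w^2 + 52*w - 60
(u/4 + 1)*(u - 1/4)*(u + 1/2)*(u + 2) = u^4/4 + 25*u^3/16 + 75*u^2/32 + 5*u/16 - 1/4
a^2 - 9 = (a - 3)*(a + 3)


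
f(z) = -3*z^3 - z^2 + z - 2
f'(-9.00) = -710.00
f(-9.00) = 2095.00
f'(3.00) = -86.00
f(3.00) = -89.00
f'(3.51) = -116.90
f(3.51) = -140.54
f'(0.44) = -1.62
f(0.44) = -2.01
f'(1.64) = -26.49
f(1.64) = -16.28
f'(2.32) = -52.08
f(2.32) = -42.52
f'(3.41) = -110.47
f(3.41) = -129.17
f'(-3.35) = -93.30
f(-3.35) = 96.21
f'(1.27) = -16.06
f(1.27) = -8.49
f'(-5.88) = -298.41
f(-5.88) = 567.44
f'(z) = -9*z^2 - 2*z + 1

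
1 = 1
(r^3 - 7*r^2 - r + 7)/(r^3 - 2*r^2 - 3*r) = (r^2 - 8*r + 7)/(r*(r - 3))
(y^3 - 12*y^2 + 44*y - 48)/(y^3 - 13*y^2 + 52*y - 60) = (y - 4)/(y - 5)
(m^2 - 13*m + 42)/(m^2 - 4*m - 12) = (m - 7)/(m + 2)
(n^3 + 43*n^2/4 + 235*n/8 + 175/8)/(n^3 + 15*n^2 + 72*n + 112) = (8*n^2 + 30*n + 25)/(8*(n^2 + 8*n + 16))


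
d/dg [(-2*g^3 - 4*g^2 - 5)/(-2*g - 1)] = 2*(4*g^3 + 7*g^2 + 4*g - 5)/(4*g^2 + 4*g + 1)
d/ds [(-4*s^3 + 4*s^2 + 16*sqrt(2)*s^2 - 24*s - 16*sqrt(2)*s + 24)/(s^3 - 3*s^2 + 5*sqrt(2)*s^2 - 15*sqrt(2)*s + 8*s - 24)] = 4*(-9*sqrt(2)*s^4 + 2*s^4 - 4*s^3 + 38*sqrt(2)*s^3 - 36*s^2 + 35*sqrt(2)*s^2 - 252*sqrt(2)*s - 12*s + 96 + 186*sqrt(2))/(s^6 - 6*s^5 + 10*sqrt(2)*s^5 - 60*sqrt(2)*s^4 + 75*s^4 - 396*s^3 + 170*sqrt(2)*s^3 - 480*sqrt(2)*s^2 + 658*s^2 - 384*s + 720*sqrt(2)*s + 576)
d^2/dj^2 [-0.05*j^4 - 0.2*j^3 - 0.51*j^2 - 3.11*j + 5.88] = -0.6*j^2 - 1.2*j - 1.02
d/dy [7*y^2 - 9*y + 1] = 14*y - 9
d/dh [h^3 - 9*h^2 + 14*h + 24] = 3*h^2 - 18*h + 14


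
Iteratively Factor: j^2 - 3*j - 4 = (j - 4)*(j + 1)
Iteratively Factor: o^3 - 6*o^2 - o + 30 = (o - 5)*(o^2 - o - 6) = (o - 5)*(o - 3)*(o + 2)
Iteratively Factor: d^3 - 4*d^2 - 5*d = (d + 1)*(d^2 - 5*d) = (d - 5)*(d + 1)*(d)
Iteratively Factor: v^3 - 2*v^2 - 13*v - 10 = (v + 1)*(v^2 - 3*v - 10) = (v - 5)*(v + 1)*(v + 2)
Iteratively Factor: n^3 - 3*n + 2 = (n + 2)*(n^2 - 2*n + 1) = (n - 1)*(n + 2)*(n - 1)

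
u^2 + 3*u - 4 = (u - 1)*(u + 4)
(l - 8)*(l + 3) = l^2 - 5*l - 24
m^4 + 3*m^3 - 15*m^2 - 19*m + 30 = (m - 3)*(m - 1)*(m + 2)*(m + 5)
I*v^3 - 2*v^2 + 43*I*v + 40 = (v - 5*I)*(v + 8*I)*(I*v + 1)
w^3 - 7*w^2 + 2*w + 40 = (w - 5)*(w - 4)*(w + 2)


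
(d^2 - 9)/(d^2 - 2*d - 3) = (d + 3)/(d + 1)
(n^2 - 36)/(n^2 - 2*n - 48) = (n - 6)/(n - 8)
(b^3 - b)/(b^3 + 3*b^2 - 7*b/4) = 4*(b^2 - 1)/(4*b^2 + 12*b - 7)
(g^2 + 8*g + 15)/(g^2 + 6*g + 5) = (g + 3)/(g + 1)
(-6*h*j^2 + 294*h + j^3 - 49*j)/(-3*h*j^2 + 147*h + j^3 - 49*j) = (6*h - j)/(3*h - j)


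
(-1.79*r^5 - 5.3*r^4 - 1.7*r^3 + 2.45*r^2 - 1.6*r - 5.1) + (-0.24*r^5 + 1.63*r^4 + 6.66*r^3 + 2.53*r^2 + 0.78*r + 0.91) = -2.03*r^5 - 3.67*r^4 + 4.96*r^3 + 4.98*r^2 - 0.82*r - 4.19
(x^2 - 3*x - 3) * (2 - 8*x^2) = -8*x^4 + 24*x^3 + 26*x^2 - 6*x - 6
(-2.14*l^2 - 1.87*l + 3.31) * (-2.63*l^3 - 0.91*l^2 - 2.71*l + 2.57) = 5.6282*l^5 + 6.8655*l^4 - 1.2042*l^3 - 3.4442*l^2 - 13.776*l + 8.5067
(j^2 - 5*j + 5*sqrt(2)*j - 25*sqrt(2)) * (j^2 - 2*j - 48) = j^4 - 7*j^3 + 5*sqrt(2)*j^3 - 35*sqrt(2)*j^2 - 38*j^2 - 190*sqrt(2)*j + 240*j + 1200*sqrt(2)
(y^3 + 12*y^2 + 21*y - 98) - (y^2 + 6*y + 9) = y^3 + 11*y^2 + 15*y - 107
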